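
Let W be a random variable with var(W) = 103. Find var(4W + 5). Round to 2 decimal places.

var(4W + 5) = (4)²·var(W) = 16·103 = 1648

1648.00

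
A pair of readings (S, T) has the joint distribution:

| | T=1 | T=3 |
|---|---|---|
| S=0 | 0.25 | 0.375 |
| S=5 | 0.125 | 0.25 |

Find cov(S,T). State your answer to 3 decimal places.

E[S] = 1.875,  E[T] = 2.25
E[ST] = 4.375
cov(S,T) = E[ST] − E[S]E[T] = 4.375 − (1.875)(2.25) = 0.15625

0.156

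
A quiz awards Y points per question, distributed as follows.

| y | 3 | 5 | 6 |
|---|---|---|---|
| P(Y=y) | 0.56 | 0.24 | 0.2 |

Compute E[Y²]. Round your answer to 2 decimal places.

18.24

E[Y²] = (3)²(0.56) + (5)²(0.24) + (6)²(0.2) = 18.24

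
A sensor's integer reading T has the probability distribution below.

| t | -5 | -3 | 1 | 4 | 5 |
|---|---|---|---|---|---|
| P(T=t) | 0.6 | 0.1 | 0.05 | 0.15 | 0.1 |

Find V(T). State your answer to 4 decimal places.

16.2275

E[T] = (-5)(0.6) + (-3)(0.1) + (1)(0.05) + (4)(0.15) + (5)(0.1) = -2.15
E[T²] = (-5)²(0.6) + (-3)²(0.1) + (1)²(0.05) + (4)²(0.15) + (5)²(0.1) = 20.85
V(T) = E[T²] − (E[T])² = 20.85 − (-2.15)² = 16.2275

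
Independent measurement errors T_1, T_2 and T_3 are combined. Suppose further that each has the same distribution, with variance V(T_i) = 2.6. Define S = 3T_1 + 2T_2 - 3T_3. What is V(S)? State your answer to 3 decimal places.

By independence, V(S) = (3)²V(T_1) + (2)²V(T_2) + (-3)²V(T_3)
= (3)²·2.6 + (2)²·2.6 + (-3)²·2.6 = 57.2

57.200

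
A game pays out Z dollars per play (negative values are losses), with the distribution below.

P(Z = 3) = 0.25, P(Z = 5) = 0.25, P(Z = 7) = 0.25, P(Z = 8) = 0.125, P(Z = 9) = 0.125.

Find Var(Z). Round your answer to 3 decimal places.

E[Z] = (3)(0.25) + (5)(0.25) + (7)(0.25) + (8)(0.125) + (9)(0.125) = 5.875
E[Z²] = (3)²(0.25) + (5)²(0.25) + (7)²(0.25) + (8)²(0.125) + (9)²(0.125) = 38.875
Var(Z) = E[Z²] − (E[Z])² = 38.875 − (5.875)² = 4.359375

4.359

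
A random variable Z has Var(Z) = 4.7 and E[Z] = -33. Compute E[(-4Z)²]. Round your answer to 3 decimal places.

17499.200

E[-4Z] = -4·-33 = 132
Var(-4Z) = (-4)²·4.7 = 75.2
E[(-4Z)²] = Var((-4Z)) + (E[(-4Z)])² = 75.2 + (132)² = 17499.2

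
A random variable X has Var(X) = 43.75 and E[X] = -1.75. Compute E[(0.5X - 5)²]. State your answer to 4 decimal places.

E[0.5X - 5] = 0.5·-1.75 − 5 = -5.875
Var(0.5X - 5) = (0.5)²·43.75 = 10.9375
E[(0.5X - 5)²] = Var((0.5X - 5)) + (E[(0.5X - 5)])² = 10.9375 + (-5.875)² = 45.453125

45.4531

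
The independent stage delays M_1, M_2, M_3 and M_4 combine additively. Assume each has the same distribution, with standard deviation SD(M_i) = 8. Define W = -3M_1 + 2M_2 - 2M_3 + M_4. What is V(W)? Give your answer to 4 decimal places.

V(M_i) = (8)² = 64
By independence, V(W) = (-3)²V(M_1) + (2)²V(M_2) + (-2)²V(M_3) + (1)²V(M_4)
= (-3)²·64 + (2)²·64 + (-2)²·64 + (1)²·64 = 1152

1152.0000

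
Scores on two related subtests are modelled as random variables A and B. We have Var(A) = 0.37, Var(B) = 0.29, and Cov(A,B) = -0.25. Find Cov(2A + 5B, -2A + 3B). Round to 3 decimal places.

3.870

Cov(2A + 5B, -2A + 3B) = (2)(-2)Var(A) + (5)(3)Var(B) + [(2)(3) + (5)(-2)]Cov(A,B)
= -4·0.37 + 15·0.29 + -4·-0.25 = 3.87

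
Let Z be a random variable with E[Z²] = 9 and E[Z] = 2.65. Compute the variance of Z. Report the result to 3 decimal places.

V(Z) = 9 − (2.65)² = 1.9775

1.978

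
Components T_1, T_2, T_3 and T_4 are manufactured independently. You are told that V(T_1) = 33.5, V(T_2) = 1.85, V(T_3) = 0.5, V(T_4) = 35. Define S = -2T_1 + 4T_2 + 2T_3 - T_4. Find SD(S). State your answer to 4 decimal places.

By independence, V(S) = (-2)²V(T_1) + (4)²V(T_2) + (2)²V(T_3) + (-1)²V(T_4)
= (-2)²·33.5 + (4)²·1.85 + (2)²·0.5 + (-1)²·35 = 200.6
SD(S) = √200.6 ≈ 14.1633

14.1633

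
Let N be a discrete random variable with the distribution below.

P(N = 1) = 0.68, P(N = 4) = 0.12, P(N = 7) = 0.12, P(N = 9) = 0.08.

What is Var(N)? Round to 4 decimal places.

E[N] = (1)(0.68) + (4)(0.12) + (7)(0.12) + (9)(0.08) = 2.72
E[N²] = (1)²(0.68) + (4)²(0.12) + (7)²(0.12) + (9)²(0.08) = 14.96
Var(N) = E[N²] − (E[N])² = 14.96 − (2.72)² = 7.5616

7.5616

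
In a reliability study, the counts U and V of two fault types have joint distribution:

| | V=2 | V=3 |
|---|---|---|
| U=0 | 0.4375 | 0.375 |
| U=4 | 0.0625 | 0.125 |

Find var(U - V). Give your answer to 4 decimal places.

E[U] = 0.75,  E[V] = 2.5,  E[UV] = 2
var(U) = 3 − (0.75)² = 2.4375;  var(V) = 6.5 − (2.5)² = 0.25
Cov(U,V) = 2 − (0.75)(2.5) = 0.125
var(U - V) = (1)²·2.4375 + (-1)²·0.25 + 2·(1)·(-1)·0.125 = 2.4375

2.4375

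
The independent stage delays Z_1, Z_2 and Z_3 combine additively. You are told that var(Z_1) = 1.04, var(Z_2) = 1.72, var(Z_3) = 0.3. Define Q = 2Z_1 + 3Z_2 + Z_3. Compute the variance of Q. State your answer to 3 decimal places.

By independence, var(Q) = (2)²var(Z_1) + (3)²var(Z_2) + (1)²var(Z_3)
= (2)²·1.04 + (3)²·1.72 + (1)²·0.3 = 19.94

19.940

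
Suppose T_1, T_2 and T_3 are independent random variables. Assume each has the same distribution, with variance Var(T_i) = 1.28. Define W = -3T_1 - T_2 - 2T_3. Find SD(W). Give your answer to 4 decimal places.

By independence, Var(W) = (-3)²Var(T_1) + (-1)²Var(T_2) + (-2)²Var(T_3)
= (-3)²·1.28 + (-1)²·1.28 + (-2)²·1.28 = 17.92
SD(W) = √17.92 ≈ 4.2332

4.2332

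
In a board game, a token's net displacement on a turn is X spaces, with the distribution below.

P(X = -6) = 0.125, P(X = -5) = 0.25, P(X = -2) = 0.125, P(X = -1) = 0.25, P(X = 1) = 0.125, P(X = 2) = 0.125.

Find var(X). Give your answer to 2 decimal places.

7.61

E[X] = (-6)(0.125) + (-5)(0.25) + (-2)(0.125) + (-1)(0.25) + (1)(0.125) + (2)(0.125) = -2.125
E[X²] = (-6)²(0.125) + (-5)²(0.25) + (-2)²(0.125) + (-1)²(0.25) + (1)²(0.125) + (2)²(0.125) = 12.125
var(X) = E[X²] − (E[X])² = 12.125 − (-2.125)² = 7.609375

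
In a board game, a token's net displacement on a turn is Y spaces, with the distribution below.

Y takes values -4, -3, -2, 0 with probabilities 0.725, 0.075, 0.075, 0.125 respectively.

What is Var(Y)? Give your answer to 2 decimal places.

E[Y] = (-4)(0.725) + (-3)(0.075) + (-2)(0.075) + (0)(0.125) = -3.275
E[Y²] = (-4)²(0.725) + (-3)²(0.075) + (-2)²(0.075) + (0)²(0.125) = 12.575
Var(Y) = E[Y²] − (E[Y])² = 12.575 − (-3.275)² = 1.849375

1.85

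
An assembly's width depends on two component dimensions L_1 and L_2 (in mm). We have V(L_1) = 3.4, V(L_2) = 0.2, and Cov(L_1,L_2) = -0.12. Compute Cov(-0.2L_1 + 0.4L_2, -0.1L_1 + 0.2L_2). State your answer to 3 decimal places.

Cov(-0.2L_1 + 0.4L_2, -0.1L_1 + 0.2L_2) = (-0.2)(-0.1)V(L_1) + (0.4)(0.2)V(L_2) + [(-0.2)(0.2) + (0.4)(-0.1)]Cov(L_1,L_2)
= 0.02·3.4 + 0.08·0.2 + -0.08·-0.12 = 0.0936

0.094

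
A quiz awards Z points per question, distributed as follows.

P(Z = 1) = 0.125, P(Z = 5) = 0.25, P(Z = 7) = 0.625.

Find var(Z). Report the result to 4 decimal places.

E[Z] = (1)(0.125) + (5)(0.25) + (7)(0.625) = 5.75
E[Z²] = (1)²(0.125) + (5)²(0.25) + (7)²(0.625) = 37
var(Z) = E[Z²] − (E[Z])² = 37 − (5.75)² = 3.9375

3.9375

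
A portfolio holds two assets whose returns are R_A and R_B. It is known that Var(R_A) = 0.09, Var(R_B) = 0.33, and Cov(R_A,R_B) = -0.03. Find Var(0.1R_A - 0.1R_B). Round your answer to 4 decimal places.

Var(0.1R_A - 0.1R_B) = (0.1)²·Var(R_A) + (-0.1)²·Var(R_B) + 2·(0.1)·(-0.1)·Cov(R_A,R_B)
= 0.01·0.09 + 0.01·0.33 + -0.02·-0.03 = 0.0048

0.0048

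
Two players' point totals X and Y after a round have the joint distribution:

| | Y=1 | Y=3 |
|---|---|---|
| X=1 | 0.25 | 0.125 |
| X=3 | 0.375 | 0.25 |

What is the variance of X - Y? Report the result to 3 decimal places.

1.750

E[X] = 2.25,  E[Y] = 1.75,  E[XY] = 4
var(X) = 6 − (2.25)² = 0.9375;  var(Y) = 4 − (1.75)² = 0.9375
Cov(X,Y) = 4 − (2.25)(1.75) = 0.0625
var(X - Y) = (1)²·0.9375 + (-1)²·0.9375 + 2·(1)·(-1)·0.0625 = 1.75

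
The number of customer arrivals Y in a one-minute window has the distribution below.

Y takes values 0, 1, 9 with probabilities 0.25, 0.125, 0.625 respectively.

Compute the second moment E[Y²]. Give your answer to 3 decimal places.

50.750

E[Y²] = (0)²(0.25) + (1)²(0.125) + (9)²(0.625) = 50.75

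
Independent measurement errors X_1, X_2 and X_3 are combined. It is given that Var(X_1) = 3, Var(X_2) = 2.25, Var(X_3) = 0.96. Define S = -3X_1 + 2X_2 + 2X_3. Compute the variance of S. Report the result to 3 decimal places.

By independence, Var(S) = (-3)²Var(X_1) + (2)²Var(X_2) + (2)²Var(X_3)
= (-3)²·3 + (2)²·2.25 + (2)²·0.96 = 39.84

39.840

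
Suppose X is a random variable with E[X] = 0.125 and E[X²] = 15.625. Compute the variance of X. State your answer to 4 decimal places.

Var(X) = 15.625 − (0.125)² = 15.609375

15.6094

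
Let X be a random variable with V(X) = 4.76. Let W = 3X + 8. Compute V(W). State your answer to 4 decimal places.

V(3X + 8) = (3)²·V(X) = 9·4.76 = 42.84

42.8400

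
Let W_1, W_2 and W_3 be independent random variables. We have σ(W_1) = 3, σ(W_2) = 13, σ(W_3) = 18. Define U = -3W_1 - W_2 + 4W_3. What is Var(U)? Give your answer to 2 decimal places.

5434.00

Var(W_1) = 9, Var(W_2) = 169, Var(W_3) = 324
By independence, Var(U) = (-3)²Var(W_1) + (-1)²Var(W_2) + (4)²Var(W_3)
= (-3)²·9 + (-1)²·169 + (4)²·324 = 5434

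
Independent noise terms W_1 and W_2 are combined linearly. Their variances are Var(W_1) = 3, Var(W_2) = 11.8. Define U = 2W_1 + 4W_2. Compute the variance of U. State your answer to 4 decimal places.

200.8000

By independence, Var(U) = (2)²Var(W_1) + (4)²Var(W_2)
= (2)²·3 + (4)²·11.8 = 200.8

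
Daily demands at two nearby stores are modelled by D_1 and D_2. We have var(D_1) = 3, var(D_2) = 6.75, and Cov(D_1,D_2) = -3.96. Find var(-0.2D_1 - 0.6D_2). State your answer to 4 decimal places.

var(-0.2D_1 - 0.6D_2) = (-0.2)²·var(D_1) + (-0.6)²·var(D_2) + 2·(-0.2)·(-0.6)·Cov(D_1,D_2)
= 0.04·3 + 0.36·6.75 + 0.24·-3.96 = 1.5996

1.5996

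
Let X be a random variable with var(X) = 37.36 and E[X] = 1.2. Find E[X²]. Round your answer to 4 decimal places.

38.8000

E[X²] = var(X) + (E[X])² = 37.36 + (1.2)² = 38.8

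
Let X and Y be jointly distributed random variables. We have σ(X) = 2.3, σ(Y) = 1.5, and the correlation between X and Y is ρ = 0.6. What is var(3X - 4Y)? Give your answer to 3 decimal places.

var(X) = (2.3)² = 5.29;  var(Y) = (1.5)² = 2.25
Cov(X,Y) = ρ·σ(X)·σ(Y) = 0.6·2.3·1.5 = 2.07
var(3X - 4Y) = (3)²·var(X) + (-4)²·var(Y) + 2·(3)·(-4)·Cov(X,Y)
= 9·5.29 + 16·2.25 + -24·2.07 = 33.93

33.930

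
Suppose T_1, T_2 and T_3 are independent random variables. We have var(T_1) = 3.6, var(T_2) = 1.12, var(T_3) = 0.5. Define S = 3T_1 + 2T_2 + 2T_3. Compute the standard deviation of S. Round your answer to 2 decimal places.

By independence, var(S) = (3)²var(T_1) + (2)²var(T_2) + (2)²var(T_3)
= (3)²·3.6 + (2)²·1.12 + (2)²·0.5 = 38.88
σ(S) = √38.88 ≈ 6.24

6.24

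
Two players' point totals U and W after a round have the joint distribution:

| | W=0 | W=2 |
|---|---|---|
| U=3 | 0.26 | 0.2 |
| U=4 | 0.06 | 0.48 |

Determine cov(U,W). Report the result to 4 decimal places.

0.2256

E[U] = 3.54,  E[W] = 1.36
E[UW] = 5.04
cov(U,W) = E[UW] − E[U]E[W] = 5.04 − (3.54)(1.36) = 0.2256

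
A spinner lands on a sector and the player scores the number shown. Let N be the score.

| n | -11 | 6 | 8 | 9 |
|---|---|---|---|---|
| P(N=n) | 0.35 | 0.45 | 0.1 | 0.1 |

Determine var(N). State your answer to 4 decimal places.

E[N] = (-11)(0.35) + (6)(0.45) + (8)(0.1) + (9)(0.1) = 0.55
E[N²] = (-11)²(0.35) + (6)²(0.45) + (8)²(0.1) + (9)²(0.1) = 73.05
var(N) = E[N²] − (E[N])² = 73.05 − (0.55)² = 72.7475

72.7475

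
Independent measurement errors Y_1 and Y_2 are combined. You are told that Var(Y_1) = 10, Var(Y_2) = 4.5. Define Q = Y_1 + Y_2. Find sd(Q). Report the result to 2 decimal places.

By independence, Var(Q) = (1)²Var(Y_1) + (1)²Var(Y_2)
= (1)²·10 + (1)²·4.5 = 14.5
sd(Q) = √14.5 ≈ 3.81

3.81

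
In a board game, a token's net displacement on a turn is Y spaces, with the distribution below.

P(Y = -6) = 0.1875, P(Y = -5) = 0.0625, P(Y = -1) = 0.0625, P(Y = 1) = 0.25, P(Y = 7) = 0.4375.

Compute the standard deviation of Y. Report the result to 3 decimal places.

E[Y] = (-6)(0.1875) + (-5)(0.0625) + (-1)(0.0625) + (1)(0.25) + (7)(0.4375) = 1.8125
E[Y²] = (-6)²(0.1875) + (-5)²(0.0625) + (-1)²(0.0625) + (1)²(0.25) + (7)²(0.4375) = 30.0625
Var(Y) = E[Y²] − (E[Y])² = 30.0625 − (1.8125)² = 26.77734375
SD(Y) = √26.77734375 ≈ 5.175

5.175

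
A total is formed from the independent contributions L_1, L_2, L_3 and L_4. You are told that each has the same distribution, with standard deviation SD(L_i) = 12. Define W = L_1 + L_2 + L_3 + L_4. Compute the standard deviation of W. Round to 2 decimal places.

V(L_i) = (12)² = 144
By independence, V(W) = (1)²V(L_1) + (1)²V(L_2) + (1)²V(L_3) + (1)²V(L_4)
= (1)²·144 + (1)²·144 + (1)²·144 + (1)²·144 = 576
SD(W) = √576 ≈ 24.00

24.00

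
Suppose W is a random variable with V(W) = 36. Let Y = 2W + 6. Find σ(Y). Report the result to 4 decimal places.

V(2W + 6) = (2)²·36 = 144
σ(Y) = √144 ≈ 12.0000

12.0000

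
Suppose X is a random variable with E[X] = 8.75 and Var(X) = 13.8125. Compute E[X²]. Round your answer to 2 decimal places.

E[X²] = Var(X) + (E[X])² = 13.8125 + (8.75)² = 90.375

90.38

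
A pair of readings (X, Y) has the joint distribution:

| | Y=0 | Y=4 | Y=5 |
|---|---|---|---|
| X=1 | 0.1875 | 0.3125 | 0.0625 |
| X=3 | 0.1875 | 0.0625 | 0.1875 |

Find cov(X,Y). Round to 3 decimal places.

E[X] = 1.875,  E[Y] = 2.75
E[XY] = 5.125
cov(X,Y) = E[XY] − E[X]E[Y] = 5.125 − (1.875)(2.75) = -0.03125

-0.031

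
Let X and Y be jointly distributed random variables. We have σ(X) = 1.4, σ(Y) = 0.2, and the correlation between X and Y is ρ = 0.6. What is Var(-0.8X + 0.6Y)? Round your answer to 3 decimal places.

Var(X) = (1.4)² = 1.96;  Var(Y) = (0.2)² = 0.04
Cov(X,Y) = ρ·σ(X)·σ(Y) = 0.6·1.4·0.2 = 0.168
Var(-0.8X + 0.6Y) = (-0.8)²·Var(X) + (0.6)²·Var(Y) + 2·(-0.8)·(0.6)·Cov(X,Y)
= 0.64·1.96 + 0.36·0.04 + -0.96·0.168 = 1.10752

1.108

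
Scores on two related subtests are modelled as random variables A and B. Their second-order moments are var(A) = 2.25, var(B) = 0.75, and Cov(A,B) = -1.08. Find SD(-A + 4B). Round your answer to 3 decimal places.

4.784

var(-A + 4B) = (-1)²·var(A) + (4)²·var(B) + 2·(-1)·(4)·Cov(A,B)
= 1·2.25 + 16·0.75 + -8·-1.08 = 22.89
SD(-A + 4B) = √22.89 ≈ 4.784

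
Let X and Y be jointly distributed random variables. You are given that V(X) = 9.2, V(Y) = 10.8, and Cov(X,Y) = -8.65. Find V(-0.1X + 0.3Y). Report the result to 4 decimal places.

1.5830

V(-0.1X + 0.3Y) = (-0.1)²·V(X) + (0.3)²·V(Y) + 2·(-0.1)·(0.3)·Cov(X,Y)
= 0.01·9.2 + 0.09·10.8 + -0.06·-8.65 = 1.583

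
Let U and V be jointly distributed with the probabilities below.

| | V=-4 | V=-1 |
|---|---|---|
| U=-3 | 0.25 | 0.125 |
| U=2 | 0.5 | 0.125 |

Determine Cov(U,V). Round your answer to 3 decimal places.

-0.469

E[U] = 0.125,  E[V] = -3.25
E[UV] = -0.875
Cov(U,V) = E[UV] − E[U]E[V] = -0.875 − (0.125)(-3.25) = -0.46875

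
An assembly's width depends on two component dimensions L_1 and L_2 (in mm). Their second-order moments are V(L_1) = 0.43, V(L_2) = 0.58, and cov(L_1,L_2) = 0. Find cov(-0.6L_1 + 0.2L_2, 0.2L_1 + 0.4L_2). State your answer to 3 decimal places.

-0.005

cov(-0.6L_1 + 0.2L_2, 0.2L_1 + 0.4L_2) = (-0.6)(0.2)V(L_1) + (0.2)(0.4)V(L_2) + [(-0.6)(0.4) + (0.2)(0.2)]cov(L_1,L_2)
= -0.12·0.43 + 0.08·0.58 + -0.2·0 = -0.0052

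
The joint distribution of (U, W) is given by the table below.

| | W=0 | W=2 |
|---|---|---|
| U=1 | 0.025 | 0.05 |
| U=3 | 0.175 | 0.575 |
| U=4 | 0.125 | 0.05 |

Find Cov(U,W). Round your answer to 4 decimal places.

-0.1338

E[U] = 3.025,  E[W] = 1.35
E[UW] = 3.95
Cov(U,W) = E[UW] − E[U]E[W] = 3.95 − (3.025)(1.35) = -0.13375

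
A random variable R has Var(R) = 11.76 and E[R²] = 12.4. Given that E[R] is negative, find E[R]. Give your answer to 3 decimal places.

-0.800

(E[R])² = E[R²] − Var(R) = 12.4 − 11.76 = 0.64
E[R] = −√0.64 = -0.8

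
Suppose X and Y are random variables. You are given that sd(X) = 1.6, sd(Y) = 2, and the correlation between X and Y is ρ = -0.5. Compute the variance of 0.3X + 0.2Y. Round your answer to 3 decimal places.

0.198

Var(X) = (1.6)² = 2.56;  Var(Y) = (2)² = 4
Cov(X,Y) = ρ·sd(X)·sd(Y) = -0.5·1.6·2 = -1.6
Var(0.3X + 0.2Y) = (0.3)²·Var(X) + (0.2)²·Var(Y) + 2·(0.3)·(0.2)·Cov(X,Y)
= 0.09·2.56 + 0.04·4 + 0.12·-1.6 = 0.1984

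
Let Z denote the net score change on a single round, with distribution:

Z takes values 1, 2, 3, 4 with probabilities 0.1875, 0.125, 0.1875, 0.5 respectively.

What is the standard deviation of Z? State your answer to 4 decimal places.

1.1726

E[Z] = (1)(0.1875) + (2)(0.125) + (3)(0.1875) + (4)(0.5) = 3
E[Z²] = (1)²(0.1875) + (2)²(0.125) + (3)²(0.1875) + (4)²(0.5) = 10.375
Var(Z) = E[Z²] − (E[Z])² = 10.375 − (3)² = 1.375
σ(Z) = √1.375 ≈ 1.1726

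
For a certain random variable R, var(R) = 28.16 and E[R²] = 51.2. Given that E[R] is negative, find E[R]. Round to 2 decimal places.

-4.80

(E[R])² = E[R²] − var(R) = 51.2 − 28.16 = 23.04
E[R] = −√23.04 = -4.8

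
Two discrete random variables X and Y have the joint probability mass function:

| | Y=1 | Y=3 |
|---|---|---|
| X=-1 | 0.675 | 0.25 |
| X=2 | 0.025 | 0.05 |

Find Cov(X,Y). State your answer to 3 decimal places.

0.165

E[X] = -0.775,  E[Y] = 1.6
E[XY] = -1.075
Cov(X,Y) = E[XY] − E[X]E[Y] = -1.075 − (-0.775)(1.6) = 0.165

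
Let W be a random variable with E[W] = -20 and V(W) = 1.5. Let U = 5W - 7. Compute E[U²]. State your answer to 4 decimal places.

11486.5000

E[5W - 7] = 5·-20 − 7 = -107
V(5W - 7) = (5)²·1.5 = 37.5
E[U²] = V(U) + (E[U])² = 37.5 + (-107)² = 11486.5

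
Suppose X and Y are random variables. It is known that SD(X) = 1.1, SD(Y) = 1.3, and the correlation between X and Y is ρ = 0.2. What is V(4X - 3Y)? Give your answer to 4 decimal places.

27.7060

V(X) = (1.1)² = 1.21;  V(Y) = (1.3)² = 1.69
Cov(X,Y) = ρ·SD(X)·SD(Y) = 0.2·1.1·1.3 = 0.286
V(4X - 3Y) = (4)²·V(X) + (-3)²·V(Y) + 2·(4)·(-3)·Cov(X,Y)
= 16·1.21 + 9·1.69 + -24·0.286 = 27.706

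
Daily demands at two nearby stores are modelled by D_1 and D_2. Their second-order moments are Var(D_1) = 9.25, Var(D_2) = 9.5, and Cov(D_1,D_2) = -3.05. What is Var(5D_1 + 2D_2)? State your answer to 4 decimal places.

Var(5D_1 + 2D_2) = (5)²·Var(D_1) + (2)²·Var(D_2) + 2·(5)·(2)·Cov(D_1,D_2)
= 25·9.25 + 4·9.5 + 20·-3.05 = 208.25

208.2500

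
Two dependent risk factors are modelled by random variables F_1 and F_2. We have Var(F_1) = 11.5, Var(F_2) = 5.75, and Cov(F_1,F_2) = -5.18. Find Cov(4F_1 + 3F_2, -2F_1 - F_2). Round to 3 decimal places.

-57.450

Cov(4F_1 + 3F_2, -2F_1 - F_2) = (4)(-2)Var(F_1) + (3)(-1)Var(F_2) + [(4)(-1) + (3)(-2)]Cov(F_1,F_2)
= -8·11.5 + -3·5.75 + -10·-5.18 = -57.45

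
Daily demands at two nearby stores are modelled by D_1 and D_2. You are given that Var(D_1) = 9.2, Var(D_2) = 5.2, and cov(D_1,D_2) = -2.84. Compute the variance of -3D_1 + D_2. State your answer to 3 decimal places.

Var(-3D_1 + D_2) = (-3)²·Var(D_1) + (1)²·Var(D_2) + 2·(-3)·(1)·cov(D_1,D_2)
= 9·9.2 + 1·5.2 + -6·-2.84 = 105.04

105.040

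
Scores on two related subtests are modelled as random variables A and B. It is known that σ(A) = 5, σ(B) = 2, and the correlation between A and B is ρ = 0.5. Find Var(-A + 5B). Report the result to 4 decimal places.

75.0000

Var(A) = (5)² = 25;  Var(B) = (2)² = 4
cov(A,B) = ρ·σ(A)·σ(B) = 0.5·5·2 = 5
Var(-A + 5B) = (-1)²·Var(A) + (5)²·Var(B) + 2·(-1)·(5)·cov(A,B)
= 1·25 + 25·4 + -10·5 = 75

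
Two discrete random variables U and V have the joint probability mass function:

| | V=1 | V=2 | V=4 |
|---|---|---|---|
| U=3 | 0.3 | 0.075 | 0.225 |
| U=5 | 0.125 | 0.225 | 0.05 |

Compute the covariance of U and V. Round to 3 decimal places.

E[U] = 3.8,  E[V] = 2.125
E[UV] = 7.925
cov(U,V) = E[UV] − E[U]E[V] = 7.925 − (3.8)(2.125) = -0.15

-0.150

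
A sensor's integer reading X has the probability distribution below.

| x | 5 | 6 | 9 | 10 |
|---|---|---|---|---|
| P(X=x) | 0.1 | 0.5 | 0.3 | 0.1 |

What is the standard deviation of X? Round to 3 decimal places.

1.720

E[X] = (5)(0.1) + (6)(0.5) + (9)(0.3) + (10)(0.1) = 7.2
E[X²] = (5)²(0.1) + (6)²(0.5) + (9)²(0.3) + (10)²(0.1) = 54.8
V(X) = E[X²] − (E[X])² = 54.8 − (7.2)² = 2.96
SD(X) = √2.96 ≈ 1.720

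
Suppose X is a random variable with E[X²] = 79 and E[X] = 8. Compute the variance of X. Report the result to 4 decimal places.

var(X) = 79 − (8)² = 15

15.0000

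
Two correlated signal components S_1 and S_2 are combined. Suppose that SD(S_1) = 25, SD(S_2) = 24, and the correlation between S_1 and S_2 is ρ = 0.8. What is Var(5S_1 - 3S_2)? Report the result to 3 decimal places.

Var(S_1) = (25)² = 625;  Var(S_2) = (24)² = 576
cov(S_1,S_2) = ρ·SD(S_1)·SD(S_2) = 0.8·25·24 = 480
Var(5S_1 - 3S_2) = (5)²·Var(S_1) + (-3)²·Var(S_2) + 2·(5)·(-3)·cov(S_1,S_2)
= 25·625 + 9·576 + -30·480 = 6409

6409.000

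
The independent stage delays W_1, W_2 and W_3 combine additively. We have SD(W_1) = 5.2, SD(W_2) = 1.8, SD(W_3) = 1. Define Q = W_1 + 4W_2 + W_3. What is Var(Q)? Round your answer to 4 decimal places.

Var(W_1) = 27.04, Var(W_2) = 3.24, Var(W_3) = 1
By independence, Var(Q) = (1)²Var(W_1) + (4)²Var(W_2) + (1)²Var(W_3)
= (1)²·27.04 + (4)²·3.24 + (1)²·1 = 79.88

79.8800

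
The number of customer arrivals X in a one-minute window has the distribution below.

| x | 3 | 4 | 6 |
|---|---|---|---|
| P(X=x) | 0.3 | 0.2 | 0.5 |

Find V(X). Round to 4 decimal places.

E[X] = (3)(0.3) + (4)(0.2) + (6)(0.5) = 4.7
E[X²] = (3)²(0.3) + (4)²(0.2) + (6)²(0.5) = 23.9
V(X) = E[X²] − (E[X])² = 23.9 − (4.7)² = 1.81

1.8100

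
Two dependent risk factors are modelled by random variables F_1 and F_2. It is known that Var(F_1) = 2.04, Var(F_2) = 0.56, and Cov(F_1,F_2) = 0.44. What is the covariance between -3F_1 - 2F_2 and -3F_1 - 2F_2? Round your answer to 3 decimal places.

Cov(-3F_1 - 2F_2, -3F_1 - 2F_2) = (-3)(-3)Var(F_1) + (-2)(-2)Var(F_2) + [(-3)(-2) + (-2)(-3)]Cov(F_1,F_2)
= 9·2.04 + 4·0.56 + 12·0.44 = 25.88

25.880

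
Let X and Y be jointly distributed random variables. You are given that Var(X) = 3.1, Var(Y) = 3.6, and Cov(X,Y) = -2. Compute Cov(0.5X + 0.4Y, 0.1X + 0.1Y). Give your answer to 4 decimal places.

Cov(0.5X + 0.4Y, 0.1X + 0.1Y) = (0.5)(0.1)Var(X) + (0.4)(0.1)Var(Y) + [(0.5)(0.1) + (0.4)(0.1)]Cov(X,Y)
= 0.05·3.1 + 0.04·3.6 + 0.09·-2 = 0.119

0.1190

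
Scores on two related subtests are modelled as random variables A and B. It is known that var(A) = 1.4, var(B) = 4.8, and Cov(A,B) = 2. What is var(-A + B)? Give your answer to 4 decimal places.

2.2000

var(-A + B) = (-1)²·var(A) + (1)²·var(B) + 2·(-1)·(1)·Cov(A,B)
= 1·1.4 + 1·4.8 + -2·2 = 2.2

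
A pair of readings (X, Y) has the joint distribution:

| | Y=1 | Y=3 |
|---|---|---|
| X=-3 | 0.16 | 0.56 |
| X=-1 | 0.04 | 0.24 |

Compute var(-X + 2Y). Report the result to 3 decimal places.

E[X] = -2.44,  E[Y] = 2.6,  E[XY] = -6.28
var(X) = 6.76 − (-2.44)² = 0.8064;  var(Y) = 7.4 − (2.6)² = 0.64
cov(X,Y) = -6.28 − (-2.44)(2.6) = 0.064
var(-X + 2Y) = (-1)²·0.8064 + (2)²·0.64 + 2·(-1)·(2)·0.064 = 3.1104

3.110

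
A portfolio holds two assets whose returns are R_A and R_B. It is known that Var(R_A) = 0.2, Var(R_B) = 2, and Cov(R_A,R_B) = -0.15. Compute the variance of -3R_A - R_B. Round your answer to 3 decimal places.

2.900

Var(-3R_A - R_B) = (-3)²·Var(R_A) + (-1)²·Var(R_B) + 2·(-3)·(-1)·Cov(R_A,R_B)
= 9·0.2 + 1·2 + 6·-0.15 = 2.9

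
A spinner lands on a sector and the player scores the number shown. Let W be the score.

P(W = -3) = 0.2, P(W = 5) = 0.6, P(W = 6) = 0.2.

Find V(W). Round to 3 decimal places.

E[W] = (-3)(0.2) + (5)(0.6) + (6)(0.2) = 3.6
E[W²] = (-3)²(0.2) + (5)²(0.6) + (6)²(0.2) = 24
V(W) = E[W²] − (E[W])² = 24 − (3.6)² = 11.04

11.040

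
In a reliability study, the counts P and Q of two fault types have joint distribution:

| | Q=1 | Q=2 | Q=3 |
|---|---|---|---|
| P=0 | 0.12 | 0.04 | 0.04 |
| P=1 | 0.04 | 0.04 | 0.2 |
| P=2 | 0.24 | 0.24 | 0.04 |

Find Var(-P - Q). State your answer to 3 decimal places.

E[P] = 1.32,  E[Q] = 1.88,  E[PQ] = 2.4
Var(P) = 2.36 − (1.32)² = 0.6176;  Var(Q) = 4.2 − (1.88)² = 0.6656
cov(P,Q) = 2.4 − (1.32)(1.88) = -0.0816
Var(-P - Q) = (-1)²·0.6176 + (-1)²·0.6656 + 2·(-1)·(-1)·-0.0816 = 1.12

1.120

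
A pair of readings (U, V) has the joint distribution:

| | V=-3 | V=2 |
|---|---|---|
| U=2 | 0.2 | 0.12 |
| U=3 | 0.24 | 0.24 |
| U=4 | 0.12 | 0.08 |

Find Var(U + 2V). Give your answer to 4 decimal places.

E[U] = 2.88,  E[V] = -0.8,  E[UV] = -2.24
Var(U) = 8.8 − (2.88)² = 0.5056;  Var(V) = 6.8 − (-0.8)² = 6.16
Cov(U,V) = -2.24 − (2.88)(-0.8) = 0.064
Var(U + 2V) = (1)²·0.5056 + (2)²·6.16 + 2·(1)·(2)·0.064 = 25.4016

25.4016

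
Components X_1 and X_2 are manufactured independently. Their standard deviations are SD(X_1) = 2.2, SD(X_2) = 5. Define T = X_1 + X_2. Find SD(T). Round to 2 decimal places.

5.46

Var(X_1) = 4.84, Var(X_2) = 25
By independence, Var(T) = (1)²Var(X_1) + (1)²Var(X_2)
= (1)²·4.84 + (1)²·25 = 29.84
SD(T) = √29.84 ≈ 5.46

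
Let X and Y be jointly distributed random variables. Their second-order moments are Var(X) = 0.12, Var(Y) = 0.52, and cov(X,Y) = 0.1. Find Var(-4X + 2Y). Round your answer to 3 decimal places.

2.400

Var(-4X + 2Y) = (-4)²·Var(X) + (2)²·Var(Y) + 2·(-4)·(2)·cov(X,Y)
= 16·0.12 + 4·0.52 + -16·0.1 = 2.4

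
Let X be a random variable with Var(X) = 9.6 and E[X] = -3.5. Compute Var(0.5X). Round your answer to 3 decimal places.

2.400

Var(0.5X) = (0.5)²·Var(X) = 0.25·9.6 = 2.4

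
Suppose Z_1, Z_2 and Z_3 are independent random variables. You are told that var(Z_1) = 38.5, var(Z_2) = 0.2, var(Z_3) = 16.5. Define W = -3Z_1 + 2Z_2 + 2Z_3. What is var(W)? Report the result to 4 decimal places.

413.3000

By independence, var(W) = (-3)²var(Z_1) + (2)²var(Z_2) + (2)²var(Z_3)
= (-3)²·38.5 + (2)²·0.2 + (2)²·16.5 = 413.3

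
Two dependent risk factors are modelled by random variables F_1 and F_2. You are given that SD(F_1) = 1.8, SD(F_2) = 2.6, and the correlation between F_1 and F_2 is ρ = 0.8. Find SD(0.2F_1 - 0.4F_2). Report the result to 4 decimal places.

0.7824

var(F_1) = (1.8)² = 3.24;  var(F_2) = (2.6)² = 6.76
Cov(F_1,F_2) = ρ·SD(F_1)·SD(F_2) = 0.8·1.8·2.6 = 3.744
var(0.2F_1 - 0.4F_2) = (0.2)²·var(F_1) + (-0.4)²·var(F_2) + 2·(0.2)·(-0.4)·Cov(F_1,F_2)
= 0.04·3.24 + 0.16·6.76 + -0.16·3.744 = 0.61216
SD(0.2F_1 - 0.4F_2) = √0.61216 ≈ 0.7824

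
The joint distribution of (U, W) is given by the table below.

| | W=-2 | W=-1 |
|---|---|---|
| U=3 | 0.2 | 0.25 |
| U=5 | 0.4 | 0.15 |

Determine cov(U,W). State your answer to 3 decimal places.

-0.140

E[U] = 4.1,  E[W] = -1.6
E[UW] = -6.7
cov(U,W) = E[UW] − E[U]E[W] = -6.7 − (4.1)(-1.6) = -0.14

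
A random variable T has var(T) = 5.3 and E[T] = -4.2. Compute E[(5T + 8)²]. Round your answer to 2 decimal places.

E[5T + 8] = 5·-4.2 + 8 = -13
var(5T + 8) = (5)²·5.3 = 132.5
E[(5T + 8)²] = var((5T + 8)) + (E[(5T + 8)])² = 132.5 + (-13)² = 301.5

301.50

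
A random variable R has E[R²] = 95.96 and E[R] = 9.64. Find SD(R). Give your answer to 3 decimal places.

1.741

Var(R) = 95.96 − (9.64)² = 3.0304
SD(R) = √3.0304 ≈ 1.741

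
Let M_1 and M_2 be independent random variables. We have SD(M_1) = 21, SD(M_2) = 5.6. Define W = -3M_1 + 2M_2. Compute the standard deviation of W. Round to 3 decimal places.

Var(M_1) = 441, Var(M_2) = 31.36
By independence, Var(W) = (-3)²Var(M_1) + (2)²Var(M_2)
= (-3)²·441 + (2)²·31.36 = 4094.44
SD(W) = √4094.44 ≈ 63.988

63.988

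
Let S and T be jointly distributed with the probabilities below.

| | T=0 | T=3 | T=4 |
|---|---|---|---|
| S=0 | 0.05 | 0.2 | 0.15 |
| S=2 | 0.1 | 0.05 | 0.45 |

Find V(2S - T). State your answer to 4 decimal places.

5.2875

E[S] = 1.2,  E[T] = 3.15,  E[ST] = 3.9
V(S) = 2.4 − (1.2)² = 0.96;  V(T) = 11.85 − (3.15)² = 1.9275
cov(S,T) = 3.9 − (1.2)(3.15) = 0.12
V(2S - T) = (2)²·0.96 + (-1)²·1.9275 + 2·(2)·(-1)·0.12 = 5.2875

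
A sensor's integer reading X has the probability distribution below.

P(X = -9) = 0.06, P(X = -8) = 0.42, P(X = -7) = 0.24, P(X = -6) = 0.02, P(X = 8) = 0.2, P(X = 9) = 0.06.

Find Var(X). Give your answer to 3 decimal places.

E[X] = (-9)(0.06) + (-8)(0.42) + (-7)(0.24) + (-6)(0.02) + (8)(0.2) + (9)(0.06) = -3.56
E[X²] = (-9)²(0.06) + (-8)²(0.42) + (-7)²(0.24) + (-6)²(0.02) + (8)²(0.2) + (9)²(0.06) = 61.88
Var(X) = E[X²] − (E[X])² = 61.88 − (-3.56)² = 49.2064

49.206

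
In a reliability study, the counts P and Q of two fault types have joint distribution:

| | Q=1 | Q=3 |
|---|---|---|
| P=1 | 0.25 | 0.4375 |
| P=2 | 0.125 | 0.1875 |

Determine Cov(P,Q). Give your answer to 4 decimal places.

E[P] = 1.3125,  E[Q] = 2.25
E[PQ] = 2.9375
Cov(P,Q) = E[PQ] − E[P]E[Q] = 2.9375 − (1.3125)(2.25) = -0.015625

-0.0156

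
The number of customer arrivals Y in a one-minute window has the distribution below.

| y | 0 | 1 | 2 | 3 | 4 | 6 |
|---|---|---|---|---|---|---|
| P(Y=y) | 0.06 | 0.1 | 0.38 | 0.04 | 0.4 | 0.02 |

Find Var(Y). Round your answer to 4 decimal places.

1.8100

E[Y] = (0)(0.06) + (1)(0.1) + (2)(0.38) + (3)(0.04) + (4)(0.4) + (6)(0.02) = 2.7
E[Y²] = (0)²(0.06) + (1)²(0.1) + (2)²(0.38) + (3)²(0.04) + (4)²(0.4) + (6)²(0.02) = 9.1
Var(Y) = E[Y²] − (E[Y])² = 9.1 − (2.7)² = 1.81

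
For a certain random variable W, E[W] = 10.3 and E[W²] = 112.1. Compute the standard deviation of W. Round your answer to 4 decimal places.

Var(W) = 112.1 − (10.3)² = 6.01
sd(W) = √6.01 ≈ 2.4515

2.4515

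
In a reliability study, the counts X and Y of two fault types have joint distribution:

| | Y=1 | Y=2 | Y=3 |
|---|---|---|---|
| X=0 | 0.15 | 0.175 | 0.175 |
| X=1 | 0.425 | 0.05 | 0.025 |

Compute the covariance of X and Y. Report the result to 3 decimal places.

-0.213

E[X] = 0.5,  E[Y] = 1.625
E[XY] = 0.6
cov(X,Y) = E[XY] − E[X]E[Y] = 0.6 − (0.5)(1.625) = -0.2125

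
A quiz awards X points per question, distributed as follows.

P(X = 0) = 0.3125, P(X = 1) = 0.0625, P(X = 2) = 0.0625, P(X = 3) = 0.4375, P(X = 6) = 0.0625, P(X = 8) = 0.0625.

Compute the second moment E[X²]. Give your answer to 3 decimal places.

E[X²] = (0)²(0.3125) + (1)²(0.0625) + (2)²(0.0625) + (3)²(0.4375) + (6)²(0.0625) + (8)²(0.0625) = 10.5

10.500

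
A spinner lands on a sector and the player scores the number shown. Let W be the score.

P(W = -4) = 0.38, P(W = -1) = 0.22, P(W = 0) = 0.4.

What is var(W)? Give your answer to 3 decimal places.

3.272

E[W] = (-4)(0.38) + (-1)(0.22) + (0)(0.4) = -1.74
E[W²] = (-4)²(0.38) + (-1)²(0.22) + (0)²(0.4) = 6.3
var(W) = E[W²] − (E[W])² = 6.3 − (-1.74)² = 3.2724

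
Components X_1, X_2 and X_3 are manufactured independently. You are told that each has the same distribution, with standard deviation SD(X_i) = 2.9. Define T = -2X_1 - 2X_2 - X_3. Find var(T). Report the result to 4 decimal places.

var(X_i) = (2.9)² = 8.41
By independence, var(T) = (-2)²var(X_1) + (-2)²var(X_2) + (-1)²var(X_3)
= (-2)²·8.41 + (-2)²·8.41 + (-1)²·8.41 = 75.69

75.6900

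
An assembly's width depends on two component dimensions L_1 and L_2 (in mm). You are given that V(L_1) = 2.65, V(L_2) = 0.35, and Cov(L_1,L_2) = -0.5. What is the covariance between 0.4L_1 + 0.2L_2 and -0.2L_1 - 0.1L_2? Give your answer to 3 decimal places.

-0.179

Cov(0.4L_1 + 0.2L_2, -0.2L_1 - 0.1L_2) = (0.4)(-0.2)V(L_1) + (0.2)(-0.1)V(L_2) + [(0.4)(-0.1) + (0.2)(-0.2)]Cov(L_1,L_2)
= -0.08·2.65 + -0.02·0.35 + -0.08·-0.5 = -0.179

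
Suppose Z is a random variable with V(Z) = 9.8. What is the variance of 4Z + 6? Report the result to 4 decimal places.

156.8000

V(4Z + 6) = (4)²·V(Z) = 16·9.8 = 156.8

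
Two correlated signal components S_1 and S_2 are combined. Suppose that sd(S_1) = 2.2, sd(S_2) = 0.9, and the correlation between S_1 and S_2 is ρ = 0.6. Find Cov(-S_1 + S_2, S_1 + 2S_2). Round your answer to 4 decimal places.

-4.4080

Var(S_1) = (2.2)² = 4.84;  Var(S_2) = (0.9)² = 0.81
Cov(S_1,S_2) = ρ·sd(S_1)·sd(S_2) = 0.6·2.2·0.9 = 1.188
Cov(-S_1 + S_2, S_1 + 2S_2) = (-1)(1)Var(S_1) + (1)(2)Var(S_2) + [(-1)(2) + (1)(1)]Cov(S_1,S_2)
= -1·4.84 + 2·0.81 + -1·1.188 = -4.408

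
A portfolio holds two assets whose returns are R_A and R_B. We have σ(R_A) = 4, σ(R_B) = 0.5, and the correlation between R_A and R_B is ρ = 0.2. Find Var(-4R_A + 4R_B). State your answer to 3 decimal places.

247.200

Var(R_A) = (4)² = 16;  Var(R_B) = (0.5)² = 0.25
Cov(R_A,R_B) = ρ·σ(R_A)·σ(R_B) = 0.2·4·0.5 = 0.4
Var(-4R_A + 4R_B) = (-4)²·Var(R_A) + (4)²·Var(R_B) + 2·(-4)·(4)·Cov(R_A,R_B)
= 16·16 + 16·0.25 + -32·0.4 = 247.2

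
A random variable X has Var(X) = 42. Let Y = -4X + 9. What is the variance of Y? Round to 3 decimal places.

Var(-4X + 9) = (-4)²·Var(X) = 16·42 = 672

672.000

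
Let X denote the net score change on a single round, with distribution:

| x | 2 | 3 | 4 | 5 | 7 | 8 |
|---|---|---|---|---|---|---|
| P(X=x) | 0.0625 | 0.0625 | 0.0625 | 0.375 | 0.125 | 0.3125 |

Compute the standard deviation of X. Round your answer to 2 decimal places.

E[X] = (2)(0.0625) + (3)(0.0625) + (4)(0.0625) + (5)(0.375) + (7)(0.125) + (8)(0.3125) = 5.8125
E[X²] = (2)²(0.0625) + (3)²(0.0625) + (4)²(0.0625) + (5)²(0.375) + (7)²(0.125) + (8)²(0.3125) = 37.3125
Var(X) = E[X²] − (E[X])² = 37.3125 − (5.8125)² = 3.52734375
SD(X) = √3.52734375 ≈ 1.88

1.88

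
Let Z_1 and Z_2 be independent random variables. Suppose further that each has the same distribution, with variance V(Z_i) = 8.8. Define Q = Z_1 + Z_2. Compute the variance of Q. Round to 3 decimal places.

By independence, V(Q) = (1)²V(Z_1) + (1)²V(Z_2)
= (1)²·8.8 + (1)²·8.8 = 17.6

17.600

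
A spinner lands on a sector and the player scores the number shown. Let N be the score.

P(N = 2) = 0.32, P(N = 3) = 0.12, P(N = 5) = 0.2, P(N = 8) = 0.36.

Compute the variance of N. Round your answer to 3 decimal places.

6.586

E[N] = (2)(0.32) + (3)(0.12) + (5)(0.2) + (8)(0.36) = 4.88
E[N²] = (2)²(0.32) + (3)²(0.12) + (5)²(0.2) + (8)²(0.36) = 30.4
Var(N) = E[N²] − (E[N])² = 30.4 − (4.88)² = 6.5856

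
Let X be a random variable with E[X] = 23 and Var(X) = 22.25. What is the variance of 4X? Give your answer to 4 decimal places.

Var(4X) = (4)²·Var(X) = 16·22.25 = 356

356.0000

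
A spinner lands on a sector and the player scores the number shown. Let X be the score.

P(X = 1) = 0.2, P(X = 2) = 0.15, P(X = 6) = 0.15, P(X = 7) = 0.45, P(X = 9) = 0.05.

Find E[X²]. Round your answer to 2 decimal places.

E[X²] = (1)²(0.2) + (2)²(0.15) + (6)²(0.15) + (7)²(0.45) + (9)²(0.05) = 32.3

32.30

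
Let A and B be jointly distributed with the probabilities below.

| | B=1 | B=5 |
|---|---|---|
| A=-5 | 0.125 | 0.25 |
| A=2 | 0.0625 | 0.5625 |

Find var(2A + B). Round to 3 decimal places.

E[A] = -0.625,  E[B] = 4.25,  E[AB] = -1.125
var(A) = 11.875 − (-0.625)² = 11.484375;  var(B) = 20.5 − (4.25)² = 2.4375
cov(A,B) = -1.125 − (-0.625)(4.25) = 1.53125
var(2A + B) = (2)²·11.484375 + (1)²·2.4375 + 2·(2)·(1)·1.53125 = 54.5

54.500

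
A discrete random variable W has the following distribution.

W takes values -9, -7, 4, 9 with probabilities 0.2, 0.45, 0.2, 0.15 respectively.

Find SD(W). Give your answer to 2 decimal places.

E[W] = (-9)(0.2) + (-7)(0.45) + (4)(0.2) + (9)(0.15) = -2.8
E[W²] = (-9)²(0.2) + (-7)²(0.45) + (4)²(0.2) + (9)²(0.15) = 53.6
var(W) = E[W²] − (E[W])² = 53.6 − (-2.8)² = 45.76
SD(W) = √45.76 ≈ 6.76

6.76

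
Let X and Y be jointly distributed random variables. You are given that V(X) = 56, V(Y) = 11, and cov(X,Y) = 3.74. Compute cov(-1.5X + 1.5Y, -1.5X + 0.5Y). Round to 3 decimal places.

123.030

cov(-1.5X + 1.5Y, -1.5X + 0.5Y) = (-1.5)(-1.5)V(X) + (1.5)(0.5)V(Y) + [(-1.5)(0.5) + (1.5)(-1.5)]cov(X,Y)
= 2.25·56 + 0.75·11 + -3·3.74 = 123.03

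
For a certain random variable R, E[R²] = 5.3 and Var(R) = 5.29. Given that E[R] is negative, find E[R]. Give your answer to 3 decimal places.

-0.100

(E[R])² = E[R²] − Var(R) = 5.3 − 5.29 = 0.01
E[R] = −√0.01 = -0.1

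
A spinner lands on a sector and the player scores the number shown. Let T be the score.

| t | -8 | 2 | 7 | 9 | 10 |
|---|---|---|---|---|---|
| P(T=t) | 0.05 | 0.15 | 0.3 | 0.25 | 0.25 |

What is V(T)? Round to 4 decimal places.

18.1875

E[T] = (-8)(0.05) + (2)(0.15) + (7)(0.3) + (9)(0.25) + (10)(0.25) = 6.75
E[T²] = (-8)²(0.05) + (2)²(0.15) + (7)²(0.3) + (9)²(0.25) + (10)²(0.25) = 63.75
V(T) = E[T²] − (E[T])² = 63.75 − (6.75)² = 18.1875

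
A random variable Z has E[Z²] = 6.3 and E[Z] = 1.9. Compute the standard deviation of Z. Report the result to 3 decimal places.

Var(Z) = 6.3 − (1.9)² = 2.69
SD(Z) = √2.69 ≈ 1.640

1.640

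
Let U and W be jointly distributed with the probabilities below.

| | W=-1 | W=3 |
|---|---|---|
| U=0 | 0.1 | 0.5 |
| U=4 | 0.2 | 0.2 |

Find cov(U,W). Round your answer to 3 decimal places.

E[U] = 1.6,  E[W] = 1.8
E[UW] = 1.6
cov(U,W) = E[UW] − E[U]E[W] = 1.6 − (1.6)(1.8) = -1.28

-1.280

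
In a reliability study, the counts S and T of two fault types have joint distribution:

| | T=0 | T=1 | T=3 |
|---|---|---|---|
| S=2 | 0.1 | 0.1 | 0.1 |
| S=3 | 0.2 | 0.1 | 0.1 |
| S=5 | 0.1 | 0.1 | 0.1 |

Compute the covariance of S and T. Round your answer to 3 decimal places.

E[S] = 3.3,  E[T] = 1.2
E[ST] = 4
Cov(S,T) = E[ST] − E[S]E[T] = 4 − (3.3)(1.2) = 0.04

0.040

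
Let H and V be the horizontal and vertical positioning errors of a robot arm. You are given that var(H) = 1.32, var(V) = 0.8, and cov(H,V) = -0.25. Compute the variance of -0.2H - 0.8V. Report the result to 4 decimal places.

0.4848

var(-0.2H - 0.8V) = (-0.2)²·var(H) + (-0.8)²·var(V) + 2·(-0.2)·(-0.8)·cov(H,V)
= 0.04·1.32 + 0.64·0.8 + 0.32·-0.25 = 0.4848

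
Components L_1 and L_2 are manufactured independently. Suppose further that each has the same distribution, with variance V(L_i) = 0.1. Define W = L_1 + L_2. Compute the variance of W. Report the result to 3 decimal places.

By independence, V(W) = (1)²V(L_1) + (1)²V(L_2)
= (1)²·0.1 + (1)²·0.1 = 0.2

0.200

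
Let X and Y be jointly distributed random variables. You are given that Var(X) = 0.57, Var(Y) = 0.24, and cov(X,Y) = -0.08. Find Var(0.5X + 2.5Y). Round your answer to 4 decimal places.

Var(0.5X + 2.5Y) = (0.5)²·Var(X) + (2.5)²·Var(Y) + 2·(0.5)·(2.5)·cov(X,Y)
= 0.25·0.57 + 6.25·0.24 + 2.5·-0.08 = 1.4425

1.4425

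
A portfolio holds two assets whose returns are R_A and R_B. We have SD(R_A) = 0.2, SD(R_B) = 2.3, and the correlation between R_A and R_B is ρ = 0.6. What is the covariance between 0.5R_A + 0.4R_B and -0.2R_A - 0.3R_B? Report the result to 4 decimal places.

Var(R_A) = (0.2)² = 0.04;  Var(R_B) = (2.3)² = 5.29
Cov(R_A,R_B) = ρ·SD(R_A)·SD(R_B) = 0.6·0.2·2.3 = 0.276
Cov(0.5R_A + 0.4R_B, -0.2R_A - 0.3R_B) = (0.5)(-0.2)Var(R_A) + (0.4)(-0.3)Var(R_B) + [(0.5)(-0.3) + (0.4)(-0.2)]Cov(R_A,R_B)
= -0.1·0.04 + -0.12·5.29 + -0.23·0.276 = -0.70228

-0.7023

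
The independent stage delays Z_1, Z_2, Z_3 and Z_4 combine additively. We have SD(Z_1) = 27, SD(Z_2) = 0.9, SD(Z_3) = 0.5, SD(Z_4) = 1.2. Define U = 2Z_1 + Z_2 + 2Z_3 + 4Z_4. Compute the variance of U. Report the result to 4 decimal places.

Var(Z_1) = 729, Var(Z_2) = 0.81, Var(Z_3) = 0.25, Var(Z_4) = 1.44
By independence, Var(U) = (2)²Var(Z_1) + (1)²Var(Z_2) + (2)²Var(Z_3) + (4)²Var(Z_4)
= (2)²·729 + (1)²·0.81 + (2)²·0.25 + (4)²·1.44 = 2940.85

2940.8500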